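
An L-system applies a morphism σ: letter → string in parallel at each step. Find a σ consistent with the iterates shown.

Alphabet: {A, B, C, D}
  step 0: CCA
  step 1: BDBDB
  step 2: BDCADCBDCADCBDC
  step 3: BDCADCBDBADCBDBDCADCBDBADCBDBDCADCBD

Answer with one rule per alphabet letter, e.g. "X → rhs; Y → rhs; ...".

  step 2 ⇒ step 3: BDCADCBDCADCBDC ⇒ BDC·ADC·BD·B·ADC·BD·BDC·ADC·BD·B·ADC·BD·BDC·ADC·BD
    A ↦ B
    B ↦ BDC
    C ↦ BD
    D ↦ ADC

A->B, B->BDC, C->BD, D->ADC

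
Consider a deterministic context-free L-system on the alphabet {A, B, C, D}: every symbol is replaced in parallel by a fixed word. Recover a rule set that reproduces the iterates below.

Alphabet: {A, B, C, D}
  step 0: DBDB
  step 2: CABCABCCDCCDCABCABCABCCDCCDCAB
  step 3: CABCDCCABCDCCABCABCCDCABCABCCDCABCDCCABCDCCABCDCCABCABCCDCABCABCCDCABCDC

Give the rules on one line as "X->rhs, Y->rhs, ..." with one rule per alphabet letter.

A->C, B->DC, C->CAB, D->CCD

  step 2 ⇒ step 3: CABCABCCDCCDCABCABCABCCDCCDCAB ⇒ CAB·C·DC·CAB·C·DC·CAB·CAB·CCD·CAB·CAB·CCD·CAB·C·DC·CAB·C·DC·CAB·C·DC·CAB·CAB·CCD·CAB·CAB·CCD·CAB·C·DC
    A ↦ C
    B ↦ DC
    C ↦ CAB
    D ↦ CCD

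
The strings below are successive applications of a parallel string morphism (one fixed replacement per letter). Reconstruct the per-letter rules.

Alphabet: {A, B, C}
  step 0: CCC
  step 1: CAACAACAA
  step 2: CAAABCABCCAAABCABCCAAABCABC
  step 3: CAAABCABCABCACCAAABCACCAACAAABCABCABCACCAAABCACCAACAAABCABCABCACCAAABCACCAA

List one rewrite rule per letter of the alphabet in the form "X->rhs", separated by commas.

  step 2 ⇒ step 3: CAAABCABCCAAABCABCCAAABCABC ⇒ CAA·ABC·ABC·ABC·AC·CAA·ABC·AC·CAA·CAA·ABC·ABC·ABC·AC·CAA·ABC·AC·CAA·CAA·ABC·ABC·ABC·AC·CAA·ABC·AC·CAA
    A ↦ ABC
    B ↦ AC
    C ↦ CAA

A->ABC, B->AC, C->CAA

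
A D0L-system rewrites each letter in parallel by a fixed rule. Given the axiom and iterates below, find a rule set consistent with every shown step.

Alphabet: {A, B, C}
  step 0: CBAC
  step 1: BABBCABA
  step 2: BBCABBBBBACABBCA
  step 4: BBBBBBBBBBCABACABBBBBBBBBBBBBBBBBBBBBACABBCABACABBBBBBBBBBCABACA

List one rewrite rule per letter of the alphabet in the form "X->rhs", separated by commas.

  step 1 ⇒ step 2: BABBCABA ⇒ BB·CA·BB·BB·BA·CA·BB·CA
    A ↦ CA
    B ↦ BB
    C ↦ BA

A->CA, B->BB, C->BA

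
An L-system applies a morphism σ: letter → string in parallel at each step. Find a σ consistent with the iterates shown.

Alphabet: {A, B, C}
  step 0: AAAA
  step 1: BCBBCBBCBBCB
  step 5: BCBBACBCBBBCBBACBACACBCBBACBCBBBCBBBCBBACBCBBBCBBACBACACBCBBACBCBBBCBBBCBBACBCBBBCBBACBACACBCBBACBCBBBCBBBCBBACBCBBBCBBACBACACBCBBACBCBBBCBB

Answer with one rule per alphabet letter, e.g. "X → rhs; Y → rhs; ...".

A->BCB, B->AC, C->B

  step 0 ⇒ step 1: AAAA ⇒ BCB·BCB·BCB·BCB
    A ↦ BCB
    B ↦ AC  (constrained at step 1)
    C ↦ B  (constrained at step 1)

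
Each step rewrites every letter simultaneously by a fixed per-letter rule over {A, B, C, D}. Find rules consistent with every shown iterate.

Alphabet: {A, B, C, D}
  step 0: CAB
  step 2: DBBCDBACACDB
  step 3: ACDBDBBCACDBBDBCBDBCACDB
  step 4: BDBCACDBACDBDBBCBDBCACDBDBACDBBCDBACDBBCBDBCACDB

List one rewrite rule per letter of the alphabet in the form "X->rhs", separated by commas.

A->BD, B->DB, C->BC, D->AC

  step 3 ⇒ step 4: ACDBDBBCACDBBDBCBDBCACDB ⇒ BD·BC·AC·DB·AC·DB·DB·BC·BD·BC·AC·DB·DB·AC·DB·BC·DB·AC·DB·BC·BD·BC·AC·DB
    A ↦ BD
    B ↦ DB
    C ↦ BC
    D ↦ AC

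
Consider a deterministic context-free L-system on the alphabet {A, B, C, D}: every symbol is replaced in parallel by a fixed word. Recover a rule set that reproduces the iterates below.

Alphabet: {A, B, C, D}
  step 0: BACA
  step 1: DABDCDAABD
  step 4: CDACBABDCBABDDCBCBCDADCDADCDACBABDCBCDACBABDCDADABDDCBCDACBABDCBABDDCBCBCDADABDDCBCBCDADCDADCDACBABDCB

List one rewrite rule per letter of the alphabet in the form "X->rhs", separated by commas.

  step 0 ⇒ step 1: BACA ⇒ D·ABD·CDA·ABD
    A ↦ ABD
    B ↦ D
    C ↦ CDA
    D ↦ CB  (constrained at step 1)

A->ABD, B->D, C->CDA, D->CB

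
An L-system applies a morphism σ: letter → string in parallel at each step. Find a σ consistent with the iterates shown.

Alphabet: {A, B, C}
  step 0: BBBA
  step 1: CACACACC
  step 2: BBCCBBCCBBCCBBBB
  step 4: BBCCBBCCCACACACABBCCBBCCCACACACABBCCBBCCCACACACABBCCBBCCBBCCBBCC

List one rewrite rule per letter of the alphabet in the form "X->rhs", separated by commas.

A->CC, B->CA, C->BB

  step 1 ⇒ step 2: CACACACC ⇒ BB·CC·BB·CC·BB·CC·BB·BB
    A ↦ CC
    C ↦ BB
  step 0 ⇒ step 1: BBBA ⇒ CA·CA·CA·CC
    B ↦ CA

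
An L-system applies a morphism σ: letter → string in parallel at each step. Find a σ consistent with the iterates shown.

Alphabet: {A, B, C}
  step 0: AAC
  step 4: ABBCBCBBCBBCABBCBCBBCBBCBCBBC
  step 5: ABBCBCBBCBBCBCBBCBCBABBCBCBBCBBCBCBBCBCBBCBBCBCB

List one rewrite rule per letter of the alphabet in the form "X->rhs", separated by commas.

A->AB, B->BC, C->B

  step 4 ⇒ step 5: ABBCBCBBCBBCABBCBCBBCBBCBCBBC ⇒ AB·BC·BC·B·BC·B·BC·BC·B·BC·BC·B·AB·BC·BC·B·BC·B·BC·BC·B·BC·BC·B·BC·B·BC·BC·B
    A ↦ AB
    B ↦ BC
    C ↦ B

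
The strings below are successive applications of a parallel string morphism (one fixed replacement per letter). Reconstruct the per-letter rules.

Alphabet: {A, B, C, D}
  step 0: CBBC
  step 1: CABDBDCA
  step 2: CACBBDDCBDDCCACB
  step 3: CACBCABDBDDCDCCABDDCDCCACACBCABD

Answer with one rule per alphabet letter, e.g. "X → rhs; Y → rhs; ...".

  step 2 ⇒ step 3: CACBBDDCBDDCCACB ⇒ CA·CB·CA·BD·BD·DC·DC·CA·BD·DC·DC·CA·CA·CB·CA·BD
    A ↦ CB
    B ↦ BD
    C ↦ CA
    D ↦ DC

A->CB, B->BD, C->CA, D->DC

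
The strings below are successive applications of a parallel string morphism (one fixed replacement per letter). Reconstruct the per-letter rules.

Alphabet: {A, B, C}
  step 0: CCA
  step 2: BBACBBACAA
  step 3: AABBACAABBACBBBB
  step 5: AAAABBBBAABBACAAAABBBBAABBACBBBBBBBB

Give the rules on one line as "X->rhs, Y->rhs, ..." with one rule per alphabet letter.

A->BB, B->A, C->AC

  step 2 ⇒ step 3: BBACBBACAA ⇒ A·A·BB·AC·A·A·BB·AC·BB·BB
    A ↦ BB
    B ↦ A
    C ↦ AC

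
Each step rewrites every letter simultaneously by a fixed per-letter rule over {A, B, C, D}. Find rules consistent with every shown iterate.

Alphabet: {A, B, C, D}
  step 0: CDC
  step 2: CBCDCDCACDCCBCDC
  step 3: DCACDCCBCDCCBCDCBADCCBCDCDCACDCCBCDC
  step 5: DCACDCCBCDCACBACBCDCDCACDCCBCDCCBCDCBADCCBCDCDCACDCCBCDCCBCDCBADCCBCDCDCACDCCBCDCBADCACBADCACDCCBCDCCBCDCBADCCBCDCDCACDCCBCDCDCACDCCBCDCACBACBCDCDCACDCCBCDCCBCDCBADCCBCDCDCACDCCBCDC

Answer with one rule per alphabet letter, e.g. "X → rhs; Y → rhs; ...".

  step 2 ⇒ step 3: CBCDCDCACDCCBCDC ⇒ DC·AC·DC·CBC·DC·CBC·DC·BA·DC·CBC·DC·DC·AC·DC·CBC·DC
    A ↦ BA
    B ↦ AC
    C ↦ DC
    D ↦ CBC

A->BA, B->AC, C->DC, D->CBC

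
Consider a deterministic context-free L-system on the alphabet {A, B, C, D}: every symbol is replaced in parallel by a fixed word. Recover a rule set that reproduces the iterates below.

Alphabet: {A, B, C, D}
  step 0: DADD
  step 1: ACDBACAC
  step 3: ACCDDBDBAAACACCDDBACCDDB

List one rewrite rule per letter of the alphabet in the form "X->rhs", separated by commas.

A->DB, B->CD, C->A, D->AC

  step 0 ⇒ step 1: DADD ⇒ AC·DB·AC·AC
    A ↦ DB
    D ↦ AC
    B ↦ CD  (constrained at step 1)
    C ↦ A  (constrained at step 1)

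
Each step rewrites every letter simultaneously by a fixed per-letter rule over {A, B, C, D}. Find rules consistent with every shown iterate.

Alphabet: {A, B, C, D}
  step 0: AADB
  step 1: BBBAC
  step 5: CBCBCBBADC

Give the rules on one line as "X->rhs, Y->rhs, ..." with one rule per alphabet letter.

A->B, B->C, C->D, D->BA

  step 0 ⇒ step 1: AADB ⇒ B·B·BA·C
    A ↦ B
    B ↦ C
    D ↦ BA
    C ↦ D  (constrained at step 1)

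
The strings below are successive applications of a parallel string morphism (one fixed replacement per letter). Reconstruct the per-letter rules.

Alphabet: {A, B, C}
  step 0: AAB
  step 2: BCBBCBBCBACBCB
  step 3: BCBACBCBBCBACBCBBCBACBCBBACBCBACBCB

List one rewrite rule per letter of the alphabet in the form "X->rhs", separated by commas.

A->B, B->BCB, C->AC

  step 2 ⇒ step 3: BCBBCBBCBACBCB ⇒ BCB·AC·BCB·BCB·AC·BCB·BCB·AC·BCB·B·AC·BCB·AC·BCB
    A ↦ B
    B ↦ BCB
    C ↦ AC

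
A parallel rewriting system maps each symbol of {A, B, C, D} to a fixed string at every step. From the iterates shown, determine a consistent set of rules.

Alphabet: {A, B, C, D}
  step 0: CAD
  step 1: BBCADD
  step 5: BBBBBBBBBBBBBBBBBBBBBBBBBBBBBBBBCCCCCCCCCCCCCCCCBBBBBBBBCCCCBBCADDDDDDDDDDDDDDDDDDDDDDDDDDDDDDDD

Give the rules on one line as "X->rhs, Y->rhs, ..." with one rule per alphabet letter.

A->CA, B->CC, C->BB, D->DD

  step 0 ⇒ step 1: CAD ⇒ BB·CA·DD
    A ↦ CA
    C ↦ BB
    D ↦ DD
    B ↦ CC  (constrained at step 1)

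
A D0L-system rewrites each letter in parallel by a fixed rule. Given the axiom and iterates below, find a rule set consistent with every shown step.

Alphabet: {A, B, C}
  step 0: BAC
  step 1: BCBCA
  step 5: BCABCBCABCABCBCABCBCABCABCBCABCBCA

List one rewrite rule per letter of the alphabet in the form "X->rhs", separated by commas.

A->BC, B->BC, C->A

  step 0 ⇒ step 1: BAC ⇒ BC·BC·A
    A ↦ BC
    B ↦ BC
    C ↦ A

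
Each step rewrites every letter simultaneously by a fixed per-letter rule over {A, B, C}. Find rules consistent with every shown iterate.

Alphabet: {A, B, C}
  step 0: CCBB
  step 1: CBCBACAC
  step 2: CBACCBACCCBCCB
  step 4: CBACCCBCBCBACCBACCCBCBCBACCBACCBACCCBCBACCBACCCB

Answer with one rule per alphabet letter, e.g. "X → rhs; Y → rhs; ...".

  step 1 ⇒ step 2: CBCBACAC ⇒ CB·AC·CB·AC·C·CB·C·CB
    A ↦ C
    B ↦ AC
    C ↦ CB

A->C, B->AC, C->CB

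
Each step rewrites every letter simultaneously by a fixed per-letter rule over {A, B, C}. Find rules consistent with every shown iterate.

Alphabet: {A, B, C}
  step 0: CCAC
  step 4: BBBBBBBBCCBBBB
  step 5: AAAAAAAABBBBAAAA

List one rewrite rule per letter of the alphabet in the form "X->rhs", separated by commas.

A->C, B->A, C->BB

  step 4 ⇒ step 5: BBBBBBBBCCBBBB ⇒ A·A·A·A·A·A·A·A·BB·BB·A·A·A·A
    B ↦ A
    C ↦ BB
    A ↦ C  (constrained at step 0)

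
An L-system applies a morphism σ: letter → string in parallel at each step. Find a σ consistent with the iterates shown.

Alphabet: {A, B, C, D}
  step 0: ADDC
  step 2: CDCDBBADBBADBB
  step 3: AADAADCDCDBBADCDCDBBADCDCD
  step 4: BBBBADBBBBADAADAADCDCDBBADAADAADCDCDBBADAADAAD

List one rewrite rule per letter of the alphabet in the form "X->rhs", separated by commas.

A->BB, B->CD, C->A, D->AD

  step 3 ⇒ step 4: AADAADCDCDBBADCDCDBBADCDCD ⇒ BB·BB·AD·BB·BB·AD·A·AD·A·AD·CD·CD·BB·AD·A·AD·A·AD·CD·CD·BB·AD·A·AD·A·AD
    A ↦ BB
    B ↦ CD
    C ↦ A
    D ↦ AD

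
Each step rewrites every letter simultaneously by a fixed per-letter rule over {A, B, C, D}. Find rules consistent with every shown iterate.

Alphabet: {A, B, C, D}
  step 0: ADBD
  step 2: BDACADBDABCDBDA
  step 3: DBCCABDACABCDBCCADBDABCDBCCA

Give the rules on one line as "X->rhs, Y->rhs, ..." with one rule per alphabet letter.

A->CA, B->D, C->BDA, D->BC

  step 2 ⇒ step 3: BDACADBDABCDBDA ⇒ D·BC·CA·BDA·CA·BC·D·BC·CA·D·BDA·BC·D·BC·CA
    A ↦ CA
    B ↦ D
    C ↦ BDA
    D ↦ BC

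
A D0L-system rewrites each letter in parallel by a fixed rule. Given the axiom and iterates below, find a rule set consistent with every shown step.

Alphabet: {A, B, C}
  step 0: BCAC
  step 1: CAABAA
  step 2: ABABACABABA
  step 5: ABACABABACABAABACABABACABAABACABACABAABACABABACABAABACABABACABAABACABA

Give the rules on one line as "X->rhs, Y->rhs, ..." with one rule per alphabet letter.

A->BA, B->CA, C->A

  step 1 ⇒ step 2: CAABAA ⇒ A·BA·BA·CA·BA·BA
    A ↦ BA
    B ↦ CA
    C ↦ A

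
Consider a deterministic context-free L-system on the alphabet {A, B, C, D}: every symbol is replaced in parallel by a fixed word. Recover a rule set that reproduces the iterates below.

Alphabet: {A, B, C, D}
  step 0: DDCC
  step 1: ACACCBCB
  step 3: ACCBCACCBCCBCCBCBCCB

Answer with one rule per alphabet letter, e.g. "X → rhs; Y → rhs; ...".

  step 0 ⇒ step 1: DDCC ⇒ AC·AC·CB·CB
    C ↦ CB
    D ↦ AC
    A ↦ D  (constrained at step 1)
    B ↦ C  (constrained at step 1)

A->D, B->C, C->CB, D->AC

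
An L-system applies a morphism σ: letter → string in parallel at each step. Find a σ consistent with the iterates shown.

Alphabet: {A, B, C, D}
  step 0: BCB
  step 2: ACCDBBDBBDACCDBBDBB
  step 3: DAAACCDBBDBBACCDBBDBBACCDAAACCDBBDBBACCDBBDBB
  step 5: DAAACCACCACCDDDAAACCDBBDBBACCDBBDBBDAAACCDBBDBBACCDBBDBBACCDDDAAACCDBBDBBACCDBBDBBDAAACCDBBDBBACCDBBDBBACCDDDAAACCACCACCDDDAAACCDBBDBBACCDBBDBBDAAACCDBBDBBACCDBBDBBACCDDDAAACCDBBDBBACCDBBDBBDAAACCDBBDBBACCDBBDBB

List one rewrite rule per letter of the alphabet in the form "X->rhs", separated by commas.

A->D, B->DBB, C->A, D->ACC

  step 2 ⇒ step 3: ACCDBBDBBDACCDBBDBB ⇒ D·A·A·ACC·DBB·DBB·ACC·DBB·DBB·ACC·D·A·A·ACC·DBB·DBB·ACC·DBB·DBB
    A ↦ D
    B ↦ DBB
    C ↦ A
    D ↦ ACC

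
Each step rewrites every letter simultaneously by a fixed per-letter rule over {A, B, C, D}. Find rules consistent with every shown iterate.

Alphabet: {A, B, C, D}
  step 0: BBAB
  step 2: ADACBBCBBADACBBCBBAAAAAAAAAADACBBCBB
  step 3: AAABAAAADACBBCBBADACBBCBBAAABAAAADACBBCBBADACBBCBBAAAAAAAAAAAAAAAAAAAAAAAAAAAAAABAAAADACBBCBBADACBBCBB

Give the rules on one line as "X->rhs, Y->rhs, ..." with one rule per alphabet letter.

A->AAA, B->CBB, C->ADA, D->B

  step 2 ⇒ step 3: ADACBBCBBADACBBCBBAAAAAAAAAADACBBCBB ⇒ AAA·B·AAA·ADA·CBB·CBB·ADA·CBB·CBB·AAA·B·AAA·ADA·CBB·CBB·ADA·CBB·CBB·AAA·AAA·AAA·AAA·AAA·AAA·AAA·AAA·AAA·AAA·B·AAA·ADA·CBB·CBB·ADA·CBB·CBB
    A ↦ AAA
    B ↦ CBB
    C ↦ ADA
    D ↦ B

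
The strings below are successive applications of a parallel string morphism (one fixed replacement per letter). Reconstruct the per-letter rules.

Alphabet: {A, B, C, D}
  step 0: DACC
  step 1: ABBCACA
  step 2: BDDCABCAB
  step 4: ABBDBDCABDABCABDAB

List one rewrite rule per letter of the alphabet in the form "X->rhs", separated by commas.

  step 1 ⇒ step 2: ABBCACA ⇒ B·D·D·CA·B·CA·B
    A ↦ B
    B ↦ D
    C ↦ CA
  step 0 ⇒ step 1: DACC ⇒ AB·B·CA·CA
    D ↦ AB

A->B, B->D, C->CA, D->AB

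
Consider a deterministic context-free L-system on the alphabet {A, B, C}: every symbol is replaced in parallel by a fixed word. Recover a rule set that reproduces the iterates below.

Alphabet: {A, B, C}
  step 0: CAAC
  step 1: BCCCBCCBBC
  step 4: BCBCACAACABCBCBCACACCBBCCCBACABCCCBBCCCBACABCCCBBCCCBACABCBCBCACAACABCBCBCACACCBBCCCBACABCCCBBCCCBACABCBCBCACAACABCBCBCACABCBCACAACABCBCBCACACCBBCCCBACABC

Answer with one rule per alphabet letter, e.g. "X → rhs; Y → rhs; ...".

  step 0 ⇒ step 1: CAAC ⇒ BC·CCB·CCB·BC
    A ↦ CCB
    C ↦ BC
    B ↦ ACA  (constrained at step 1)

A->CCB, B->ACA, C->BC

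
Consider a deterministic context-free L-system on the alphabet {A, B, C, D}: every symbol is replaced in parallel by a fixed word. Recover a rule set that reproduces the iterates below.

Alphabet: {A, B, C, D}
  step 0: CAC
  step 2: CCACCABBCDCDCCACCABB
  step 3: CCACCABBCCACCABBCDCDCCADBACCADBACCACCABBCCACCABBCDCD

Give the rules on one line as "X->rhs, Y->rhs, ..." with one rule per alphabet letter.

A->BB, B->CD, C->CCA, D->DBA

  step 2 ⇒ step 3: CCACCABBCDCDCCACCABB ⇒ CCA·CCA·BB·CCA·CCA·BB·CD·CD·CCA·DBA·CCA·DBA·CCA·CCA·BB·CCA·CCA·BB·CD·CD
    A ↦ BB
    B ↦ CD
    C ↦ CCA
    D ↦ DBA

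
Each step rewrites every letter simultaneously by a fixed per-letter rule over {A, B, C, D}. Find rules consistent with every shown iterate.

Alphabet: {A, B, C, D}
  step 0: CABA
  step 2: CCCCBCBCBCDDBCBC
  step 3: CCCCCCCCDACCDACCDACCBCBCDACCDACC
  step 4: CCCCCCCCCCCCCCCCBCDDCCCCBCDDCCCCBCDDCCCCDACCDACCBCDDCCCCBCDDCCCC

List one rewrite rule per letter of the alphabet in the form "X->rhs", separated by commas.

  step 3 ⇒ step 4: CCCCCCCCDACCDACCDACCBCBCDACCDACC ⇒ CC·CC·CC·CC·CC·CC·CC·CC·BC·DD·CC·CC·BC·DD·CC·CC·BC·DD·CC·CC·DA·CC·DA·CC·BC·DD·CC·CC·BC·DD·CC·CC
    A ↦ DD
    B ↦ DA
    C ↦ CC
    D ↦ BC

A->DD, B->DA, C->CC, D->BC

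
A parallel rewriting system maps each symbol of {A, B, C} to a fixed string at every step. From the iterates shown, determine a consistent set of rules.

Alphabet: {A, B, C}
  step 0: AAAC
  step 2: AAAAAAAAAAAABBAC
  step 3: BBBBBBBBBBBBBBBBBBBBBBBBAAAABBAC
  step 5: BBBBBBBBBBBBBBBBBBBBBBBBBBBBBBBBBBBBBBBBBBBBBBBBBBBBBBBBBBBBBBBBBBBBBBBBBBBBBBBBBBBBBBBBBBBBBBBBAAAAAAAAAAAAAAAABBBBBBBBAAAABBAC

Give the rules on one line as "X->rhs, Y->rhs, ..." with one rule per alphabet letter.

A->BB, B->AA, C->AC

  step 2 ⇒ step 3: AAAAAAAAAAAABBAC ⇒ BB·BB·BB·BB·BB·BB·BB·BB·BB·BB·BB·BB·AA·AA·BB·AC
    A ↦ BB
    B ↦ AA
    C ↦ AC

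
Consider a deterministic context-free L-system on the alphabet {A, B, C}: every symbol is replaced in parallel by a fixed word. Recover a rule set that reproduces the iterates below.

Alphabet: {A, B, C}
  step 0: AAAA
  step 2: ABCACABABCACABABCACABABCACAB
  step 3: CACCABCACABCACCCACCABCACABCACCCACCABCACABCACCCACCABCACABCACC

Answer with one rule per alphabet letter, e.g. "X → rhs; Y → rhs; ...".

A->CAC, B->C, C->AB

  step 2 ⇒ step 3: ABCACABABCACABABCACABABCACAB ⇒ CAC·C·AB·CAC·AB·CAC·C·CAC·C·AB·CAC·AB·CAC·C·CAC·C·AB·CAC·AB·CAC·C·CAC·C·AB·CAC·AB·CAC·C
    A ↦ CAC
    B ↦ C
    C ↦ AB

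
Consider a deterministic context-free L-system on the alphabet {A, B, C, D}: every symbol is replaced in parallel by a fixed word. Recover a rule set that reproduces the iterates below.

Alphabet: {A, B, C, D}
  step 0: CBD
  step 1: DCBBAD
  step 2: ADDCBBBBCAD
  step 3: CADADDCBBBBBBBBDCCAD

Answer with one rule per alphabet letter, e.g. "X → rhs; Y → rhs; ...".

  step 2 ⇒ step 3: ADDCBBBBCAD ⇒ C·AD·AD·DC·BB·BB·BB·BB·DC·C·AD
    A ↦ C
    B ↦ BB
    C ↦ DC
    D ↦ AD

A->C, B->BB, C->DC, D->AD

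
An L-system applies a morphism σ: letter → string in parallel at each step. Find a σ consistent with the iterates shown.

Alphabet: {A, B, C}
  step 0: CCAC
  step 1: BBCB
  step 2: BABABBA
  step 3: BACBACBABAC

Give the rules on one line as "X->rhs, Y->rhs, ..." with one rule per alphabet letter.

A->C, B->BA, C->B

  step 2 ⇒ step 3: BABABBA ⇒ BA·C·BA·C·BA·BA·C
    A ↦ C
    B ↦ BA
  step 0 ⇒ step 1: CCAC ⇒ B·B·C·B
    C ↦ B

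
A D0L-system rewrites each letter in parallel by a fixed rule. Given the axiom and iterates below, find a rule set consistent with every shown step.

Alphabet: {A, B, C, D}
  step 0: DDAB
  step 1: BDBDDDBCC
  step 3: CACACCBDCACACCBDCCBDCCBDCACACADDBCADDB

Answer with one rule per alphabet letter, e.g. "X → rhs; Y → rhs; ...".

A->DDB, B->CC, C->CA, D->BD

  step 0 ⇒ step 1: DDAB ⇒ BD·BD·DDB·CC
    A ↦ DDB
    B ↦ CC
    D ↦ BD
    C ↦ CA  (constrained at step 1)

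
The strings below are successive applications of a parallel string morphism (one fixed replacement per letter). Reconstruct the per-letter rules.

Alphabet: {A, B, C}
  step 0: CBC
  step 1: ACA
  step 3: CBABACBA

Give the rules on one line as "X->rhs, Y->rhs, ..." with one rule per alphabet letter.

A->BA, B->C, C->A

  step 0 ⇒ step 1: CBC ⇒ A·C·A
    B ↦ C
    C ↦ A
    A ↦ BA  (constrained at step 1)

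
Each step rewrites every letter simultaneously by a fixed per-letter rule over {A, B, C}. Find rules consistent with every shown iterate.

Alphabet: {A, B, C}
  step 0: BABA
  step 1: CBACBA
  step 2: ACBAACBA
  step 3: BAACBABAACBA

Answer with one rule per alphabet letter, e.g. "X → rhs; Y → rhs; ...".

  step 2 ⇒ step 3: ACBAACBA ⇒ BA·A·C·BA·BA·A·C·BA
    A ↦ BA
    B ↦ C
    C ↦ A

A->BA, B->C, C->A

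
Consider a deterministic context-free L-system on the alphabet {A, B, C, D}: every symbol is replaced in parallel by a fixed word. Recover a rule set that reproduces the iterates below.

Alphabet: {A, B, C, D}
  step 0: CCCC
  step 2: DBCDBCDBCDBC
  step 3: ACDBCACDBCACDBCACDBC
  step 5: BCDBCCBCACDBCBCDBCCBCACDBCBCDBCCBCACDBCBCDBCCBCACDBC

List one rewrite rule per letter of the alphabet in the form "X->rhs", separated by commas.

  step 2 ⇒ step 3: DBCDBCDBCDBC ⇒ AC·D·BC·AC·D·BC·AC·D·BC·AC·D·BC
    B ↦ D
    C ↦ BC
    D ↦ AC
    A ↦ C  (constrained at step 3)

A->C, B->D, C->BC, D->AC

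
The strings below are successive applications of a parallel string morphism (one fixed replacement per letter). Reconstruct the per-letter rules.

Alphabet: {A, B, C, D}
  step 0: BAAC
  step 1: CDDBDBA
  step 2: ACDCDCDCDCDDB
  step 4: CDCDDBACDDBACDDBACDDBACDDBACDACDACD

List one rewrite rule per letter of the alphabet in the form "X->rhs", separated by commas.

A->DB, B->CD, C->A, D->CD

  step 1 ⇒ step 2: CDDBDBA ⇒ A·CD·CD·CD·CD·CD·DB
    A ↦ DB
    B ↦ CD
    C ↦ A
    D ↦ CD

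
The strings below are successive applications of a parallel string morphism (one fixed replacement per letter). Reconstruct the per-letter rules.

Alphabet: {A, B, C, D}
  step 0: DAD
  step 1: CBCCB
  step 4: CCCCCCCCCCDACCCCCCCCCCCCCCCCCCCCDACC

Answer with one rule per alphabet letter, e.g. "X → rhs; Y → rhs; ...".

A->C, B->DA, C->CC, D->CB

  step 0 ⇒ step 1: DAD ⇒ CB·C·CB
    A ↦ C
    D ↦ CB
    B ↦ DA  (constrained at step 1)
    C ↦ CC  (constrained at step 1)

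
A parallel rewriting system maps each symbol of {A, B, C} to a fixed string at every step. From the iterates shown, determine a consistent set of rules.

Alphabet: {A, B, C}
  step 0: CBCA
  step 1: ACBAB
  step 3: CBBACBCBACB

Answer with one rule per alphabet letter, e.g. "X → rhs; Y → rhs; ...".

A->B, B->CB, C->A

  step 0 ⇒ step 1: CBCA ⇒ A·CB·A·B
    A ↦ B
    B ↦ CB
    C ↦ A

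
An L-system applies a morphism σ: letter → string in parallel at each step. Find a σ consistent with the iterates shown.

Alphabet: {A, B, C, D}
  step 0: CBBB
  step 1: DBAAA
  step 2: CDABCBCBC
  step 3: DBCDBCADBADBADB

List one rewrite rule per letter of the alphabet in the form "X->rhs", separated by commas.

  step 2 ⇒ step 3: CDABCBCBC ⇒ DB·CD·BC·A·DB·A·DB·A·DB
    A ↦ BC
    B ↦ A
    C ↦ DB
    D ↦ CD

A->BC, B->A, C->DB, D->CD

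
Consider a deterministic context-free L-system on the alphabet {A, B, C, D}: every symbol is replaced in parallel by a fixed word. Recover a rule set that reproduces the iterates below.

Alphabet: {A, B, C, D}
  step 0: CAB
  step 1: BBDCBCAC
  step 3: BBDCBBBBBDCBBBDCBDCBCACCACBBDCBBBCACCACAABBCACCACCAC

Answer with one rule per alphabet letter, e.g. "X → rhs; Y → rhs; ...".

A->DCB, B->CAC, C->BB, D->AA

  step 0 ⇒ step 1: CAB ⇒ BB·DCB·CAC
    A ↦ DCB
    B ↦ CAC
    C ↦ BB
    D ↦ AA  (constrained at step 1)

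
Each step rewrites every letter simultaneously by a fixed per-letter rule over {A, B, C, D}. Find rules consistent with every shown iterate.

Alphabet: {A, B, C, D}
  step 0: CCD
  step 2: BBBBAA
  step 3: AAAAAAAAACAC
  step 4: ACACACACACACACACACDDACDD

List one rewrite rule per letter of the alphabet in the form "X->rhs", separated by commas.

A->AC, B->AA, C->DD, D->B

  step 3 ⇒ step 4: AAAAAAAAACAC ⇒ AC·AC·AC·AC·AC·AC·AC·AC·AC·DD·AC·DD
    A ↦ AC
    C ↦ DD
  step 2 ⇒ step 3: BBBBAA ⇒ AA·AA·AA·AA·AC·AC
    B ↦ AA
    D ↦ B  (constrained at step 0)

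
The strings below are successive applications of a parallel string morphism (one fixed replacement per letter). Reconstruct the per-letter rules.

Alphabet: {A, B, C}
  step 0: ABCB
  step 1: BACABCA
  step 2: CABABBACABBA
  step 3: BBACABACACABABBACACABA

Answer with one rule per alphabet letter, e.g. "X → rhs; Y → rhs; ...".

  step 2 ⇒ step 3: CABABBACABBA ⇒ B·BA·CA·BA·CA·CA·BA·B·BA·CA·CA·BA
    A ↦ BA
    B ↦ CA
    C ↦ B

A->BA, B->CA, C->B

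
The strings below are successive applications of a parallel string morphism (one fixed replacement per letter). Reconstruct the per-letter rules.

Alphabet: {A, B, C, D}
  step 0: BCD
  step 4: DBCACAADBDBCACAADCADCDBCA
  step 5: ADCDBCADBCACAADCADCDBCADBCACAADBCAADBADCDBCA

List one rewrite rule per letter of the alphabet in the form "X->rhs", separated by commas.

A->CA, B->DC, C->DB, D->A

  step 4 ⇒ step 5: DBCACAADBDBCACAADCADCDBCA ⇒ A·DC·DB·CA·DB·CA·CA·A·DC·A·DC·DB·CA·DB·CA·CA·A·DB·CA·A·DB·A·DC·DB·CA
    A ↦ CA
    B ↦ DC
    C ↦ DB
    D ↦ A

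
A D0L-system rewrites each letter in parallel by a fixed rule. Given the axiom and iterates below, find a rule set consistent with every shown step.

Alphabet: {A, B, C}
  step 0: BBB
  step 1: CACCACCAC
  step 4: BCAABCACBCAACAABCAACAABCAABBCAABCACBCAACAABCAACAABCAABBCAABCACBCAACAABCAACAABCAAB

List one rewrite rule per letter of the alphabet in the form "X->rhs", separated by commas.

A->CAA, B->CAC, C->B

  step 0 ⇒ step 1: BBB ⇒ CAC·CAC·CAC
    B ↦ CAC
    A ↦ CAA  (constrained at step 1)
    C ↦ B  (constrained at step 1)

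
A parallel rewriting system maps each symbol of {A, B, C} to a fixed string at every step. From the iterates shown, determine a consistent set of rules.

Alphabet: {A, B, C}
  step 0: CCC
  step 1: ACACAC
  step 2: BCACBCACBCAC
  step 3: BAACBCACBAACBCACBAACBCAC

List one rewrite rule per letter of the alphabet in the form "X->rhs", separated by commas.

  step 2 ⇒ step 3: BCACBCACBCAC ⇒ BA·AC·BC·AC·BA·AC·BC·AC·BA·AC·BC·AC
    A ↦ BC
    B ↦ BA
    C ↦ AC

A->BC, B->BA, C->AC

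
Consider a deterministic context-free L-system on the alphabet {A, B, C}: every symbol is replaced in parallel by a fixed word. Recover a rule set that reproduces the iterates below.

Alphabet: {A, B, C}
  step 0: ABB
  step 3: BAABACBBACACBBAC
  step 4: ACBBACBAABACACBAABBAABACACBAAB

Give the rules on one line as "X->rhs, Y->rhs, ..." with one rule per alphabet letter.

  step 3 ⇒ step 4: BAABACBBACACBBAC ⇒ AC·B·B·AC·B·AAB·AC·AC·B·AAB·B·AAB·AC·AC·B·AAB
    A ↦ B
    B ↦ AC
    C ↦ AAB

A->B, B->AC, C->AAB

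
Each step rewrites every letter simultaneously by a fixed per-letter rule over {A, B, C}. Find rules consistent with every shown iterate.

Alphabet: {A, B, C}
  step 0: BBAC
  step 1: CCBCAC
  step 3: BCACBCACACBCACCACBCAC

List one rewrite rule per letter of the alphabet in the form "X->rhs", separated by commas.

A->BC, B->C, C->AC

  step 0 ⇒ step 1: BBAC ⇒ C·C·BC·AC
    A ↦ BC
    B ↦ C
    C ↦ AC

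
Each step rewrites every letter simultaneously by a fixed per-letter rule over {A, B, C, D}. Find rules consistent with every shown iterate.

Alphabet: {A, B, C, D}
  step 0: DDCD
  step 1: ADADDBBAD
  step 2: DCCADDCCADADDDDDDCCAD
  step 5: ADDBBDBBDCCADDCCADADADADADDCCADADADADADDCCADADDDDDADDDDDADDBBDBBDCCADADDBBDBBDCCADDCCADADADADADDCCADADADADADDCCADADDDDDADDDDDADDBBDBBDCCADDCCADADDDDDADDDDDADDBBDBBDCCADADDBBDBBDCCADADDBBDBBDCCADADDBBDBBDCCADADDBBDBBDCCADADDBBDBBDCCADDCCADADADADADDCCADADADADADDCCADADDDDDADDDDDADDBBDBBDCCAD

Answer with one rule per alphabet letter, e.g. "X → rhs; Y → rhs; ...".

  step 1 ⇒ step 2: ADADDBBAD ⇒ DCC·AD·DCC·AD·AD·DD·DD·DCC·AD
    A ↦ DCC
    B ↦ DD
    D ↦ AD
  step 0 ⇒ step 1: DDCD ⇒ AD·AD·DBB·AD
    C ↦ DBB

A->DCC, B->DD, C->DBB, D->AD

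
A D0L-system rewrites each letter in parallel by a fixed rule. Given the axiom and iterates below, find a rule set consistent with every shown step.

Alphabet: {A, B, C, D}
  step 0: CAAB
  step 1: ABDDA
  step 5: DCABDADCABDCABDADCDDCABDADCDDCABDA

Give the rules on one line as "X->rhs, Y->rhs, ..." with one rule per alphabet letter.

A->D, B->A, C->AB, D->DC

  step 0 ⇒ step 1: CAAB ⇒ AB·D·D·A
    A ↦ D
    B ↦ A
    C ↦ AB
    D ↦ DC  (constrained at step 1)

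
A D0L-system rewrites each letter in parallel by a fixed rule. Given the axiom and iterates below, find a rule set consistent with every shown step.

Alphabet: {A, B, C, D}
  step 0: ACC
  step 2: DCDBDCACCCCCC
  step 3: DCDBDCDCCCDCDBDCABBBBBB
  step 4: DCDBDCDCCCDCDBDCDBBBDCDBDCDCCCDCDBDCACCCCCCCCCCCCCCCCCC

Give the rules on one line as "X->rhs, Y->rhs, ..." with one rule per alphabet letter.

A->DCA, B->CCC, C->B, D->DCD

  step 3 ⇒ step 4: DCDBDCDCCCDCDBDCABBBBBB ⇒ DCD·B·DCD·CCC·DCD·B·DCD·B·B·B·DCD·B·DCD·CCC·DCD·B·DCA·CCC·CCC·CCC·CCC·CCC·CCC
    A ↦ DCA
    B ↦ CCC
    C ↦ B
    D ↦ DCD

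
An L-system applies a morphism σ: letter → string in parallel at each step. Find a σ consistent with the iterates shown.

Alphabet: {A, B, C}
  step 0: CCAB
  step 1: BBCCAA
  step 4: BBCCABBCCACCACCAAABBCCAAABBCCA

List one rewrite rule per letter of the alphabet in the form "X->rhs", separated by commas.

A->CCA, B->A, C->B

  step 0 ⇒ step 1: CCAB ⇒ B·B·CCA·A
    A ↦ CCA
    B ↦ A
    C ↦ B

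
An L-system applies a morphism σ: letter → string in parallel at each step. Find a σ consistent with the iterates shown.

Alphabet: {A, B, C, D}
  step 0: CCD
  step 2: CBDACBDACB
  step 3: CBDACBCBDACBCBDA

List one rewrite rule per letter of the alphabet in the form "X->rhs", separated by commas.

A->B, B->DA, C->CB, D->C

  step 2 ⇒ step 3: CBDACBDACB ⇒ CB·DA·C·B·CB·DA·C·B·CB·DA
    A ↦ B
    B ↦ DA
    C ↦ CB
    D ↦ C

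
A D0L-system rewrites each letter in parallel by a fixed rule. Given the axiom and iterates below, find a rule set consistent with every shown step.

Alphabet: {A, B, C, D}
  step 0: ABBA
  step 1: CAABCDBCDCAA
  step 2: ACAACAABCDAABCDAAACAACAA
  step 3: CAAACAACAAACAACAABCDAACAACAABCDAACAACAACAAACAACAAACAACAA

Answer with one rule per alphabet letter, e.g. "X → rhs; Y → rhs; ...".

  step 2 ⇒ step 3: ACAACAABCDAABCDAAACAACAA ⇒ CAA·A·CAA·CAA·A·CAA·CAA·BCD·A·A·CAA·CAA·BCD·A·A·CAA·CAA·CAA·A·CAA·CAA·A·CAA·CAA
    A ↦ CAA
    B ↦ BCD
    C ↦ A
    D ↦ A

A->CAA, B->BCD, C->A, D->A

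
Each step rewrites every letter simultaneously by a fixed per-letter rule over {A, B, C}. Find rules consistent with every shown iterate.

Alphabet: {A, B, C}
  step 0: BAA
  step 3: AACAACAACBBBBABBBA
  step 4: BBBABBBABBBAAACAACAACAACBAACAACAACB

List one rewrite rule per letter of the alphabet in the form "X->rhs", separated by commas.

  step 3 ⇒ step 4: AACAACAACBBBBABBBA ⇒ B·B·BA·B·B·BA·B·B·BA·AAC·AAC·AAC·AAC·B·AAC·AAC·AAC·B
    A ↦ B
    B ↦ AAC
    C ↦ BA

A->B, B->AAC, C->BA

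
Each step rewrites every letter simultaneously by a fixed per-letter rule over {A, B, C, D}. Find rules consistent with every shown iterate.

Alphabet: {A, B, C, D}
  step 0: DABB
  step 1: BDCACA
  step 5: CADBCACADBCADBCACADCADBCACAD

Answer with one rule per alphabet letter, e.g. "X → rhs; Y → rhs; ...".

  step 0 ⇒ step 1: DABB ⇒ B·D·CA·CA
    A ↦ D
    B ↦ CA
    D ↦ B
    C ↦ CA  (constrained at step 1)

A->D, B->CA, C->CA, D->B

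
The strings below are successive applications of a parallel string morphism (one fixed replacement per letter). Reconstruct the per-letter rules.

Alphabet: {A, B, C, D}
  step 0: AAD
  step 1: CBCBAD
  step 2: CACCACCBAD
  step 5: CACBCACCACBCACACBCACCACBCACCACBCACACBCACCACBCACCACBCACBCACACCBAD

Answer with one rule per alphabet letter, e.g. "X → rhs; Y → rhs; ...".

A->CB, B->C, C->CA, D->AD

  step 1 ⇒ step 2: CBCBAD ⇒ CA·C·CA·C·CB·AD
    A ↦ CB
    B ↦ C
    C ↦ CA
    D ↦ AD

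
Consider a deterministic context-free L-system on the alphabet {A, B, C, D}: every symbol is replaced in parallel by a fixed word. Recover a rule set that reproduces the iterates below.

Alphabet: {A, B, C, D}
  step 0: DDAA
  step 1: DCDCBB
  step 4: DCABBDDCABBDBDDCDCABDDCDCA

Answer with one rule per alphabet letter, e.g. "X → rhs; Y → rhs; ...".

  step 0 ⇒ step 1: DDAA ⇒ DC·DC·B·B
    A ↦ B
    D ↦ DC
    B ↦ BD  (constrained at step 1)
    C ↦ A  (constrained at step 1)

A->B, B->BD, C->A, D->DC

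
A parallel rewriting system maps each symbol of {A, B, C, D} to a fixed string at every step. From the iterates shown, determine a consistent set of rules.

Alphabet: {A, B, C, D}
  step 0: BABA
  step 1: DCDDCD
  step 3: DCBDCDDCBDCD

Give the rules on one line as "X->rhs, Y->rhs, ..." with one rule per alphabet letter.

  step 0 ⇒ step 1: BABA ⇒ DC·D·DC·D
    A ↦ D
    B ↦ DC
    C ↦ CB  (constrained at step 1)
    D ↦ A  (constrained at step 1)

A->D, B->DC, C->CB, D->A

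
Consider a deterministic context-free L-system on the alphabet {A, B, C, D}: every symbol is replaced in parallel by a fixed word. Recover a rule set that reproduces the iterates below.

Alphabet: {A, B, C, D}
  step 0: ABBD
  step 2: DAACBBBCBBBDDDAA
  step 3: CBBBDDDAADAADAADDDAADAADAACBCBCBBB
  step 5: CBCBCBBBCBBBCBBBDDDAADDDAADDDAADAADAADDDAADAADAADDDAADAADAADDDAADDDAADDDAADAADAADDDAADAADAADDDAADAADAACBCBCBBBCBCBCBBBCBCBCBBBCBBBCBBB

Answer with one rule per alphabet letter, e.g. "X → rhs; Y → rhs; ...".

  step 2 ⇒ step 3: DAACBBBCBBBDDDAA ⇒ CB·B·B·DD·DAA·DAA·DAA·DD·DAA·DAA·DAA·CB·CB·CB·B·B
    A ↦ B
    B ↦ DAA
    C ↦ DD
    D ↦ CB

A->B, B->DAA, C->DD, D->CB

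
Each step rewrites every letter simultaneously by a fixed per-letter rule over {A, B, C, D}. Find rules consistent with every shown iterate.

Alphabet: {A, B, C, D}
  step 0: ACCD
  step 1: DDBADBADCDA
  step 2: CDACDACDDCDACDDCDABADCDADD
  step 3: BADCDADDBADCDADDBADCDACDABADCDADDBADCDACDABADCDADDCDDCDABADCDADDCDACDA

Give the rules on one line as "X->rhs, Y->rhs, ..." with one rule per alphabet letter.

  step 2 ⇒ step 3: CDACDACDDCDACDDCDABADCDADD ⇒ BAD·CDA·DD·BAD·CDA·DD·BAD·CDA·CDA·BAD·CDA·DD·BAD·CDA·CDA·BAD·CDA·DD·C·DD·CDA·BAD·CDA·DD·CDA·CDA
    A ↦ DD
    B ↦ C
    C ↦ BAD
    D ↦ CDA

A->DD, B->C, C->BAD, D->CDA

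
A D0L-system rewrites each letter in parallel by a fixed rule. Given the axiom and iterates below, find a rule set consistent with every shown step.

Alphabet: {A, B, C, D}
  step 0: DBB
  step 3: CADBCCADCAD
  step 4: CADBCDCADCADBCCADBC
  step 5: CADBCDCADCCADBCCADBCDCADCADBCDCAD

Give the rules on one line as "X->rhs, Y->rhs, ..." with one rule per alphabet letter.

A->B, B->D, C->CAD, D->C

  step 4 ⇒ step 5: CADBCDCADCADBCCADBC ⇒ CAD·B·C·D·CAD·C·CAD·B·C·CAD·B·C·D·CAD·CAD·B·C·D·CAD
    A ↦ B
    B ↦ D
    C ↦ CAD
    D ↦ C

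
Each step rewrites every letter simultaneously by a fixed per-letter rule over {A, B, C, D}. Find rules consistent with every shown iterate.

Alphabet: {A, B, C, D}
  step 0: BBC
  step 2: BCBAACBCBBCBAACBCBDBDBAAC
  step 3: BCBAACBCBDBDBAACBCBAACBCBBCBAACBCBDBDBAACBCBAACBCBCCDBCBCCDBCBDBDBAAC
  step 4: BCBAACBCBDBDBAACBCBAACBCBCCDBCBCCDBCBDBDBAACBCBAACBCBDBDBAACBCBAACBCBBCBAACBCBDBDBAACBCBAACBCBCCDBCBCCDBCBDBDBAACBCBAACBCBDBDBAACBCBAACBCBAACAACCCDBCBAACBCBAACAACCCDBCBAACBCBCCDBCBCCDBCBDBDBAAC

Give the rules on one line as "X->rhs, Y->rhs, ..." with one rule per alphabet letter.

  step 3 ⇒ step 4: BCBAACBCBDBDBAACBCBAACBCBBCBAACBCBDBDBAACBCBAACBCBCCDBCBCCDBCBDBDBAAC ⇒ BCB·AAC·BCB·DB·DB·AAC·BCB·AAC·BCB·CCD·BCB·CCD·BCB·DB·DB·AAC·BCB·AAC·BCB·DB·DB·AAC·BCB·AAC·BCB·BCB·AAC·BCB·DB·DB·AAC·BCB·AAC·BCB·CCD·BCB·CCD·BCB·DB·DB·AAC·BCB·AAC·BCB·DB·DB·AAC·BCB·AAC·BCB·AAC·AAC·CCD·BCB·AAC·BCB·AAC·AAC·CCD·BCB·AAC·BCB·CCD·BCB·CCD·BCB·DB·DB·AAC
    A ↦ DB
    B ↦ BCB
    C ↦ AAC
    D ↦ CCD

A->DB, B->BCB, C->AAC, D->CCD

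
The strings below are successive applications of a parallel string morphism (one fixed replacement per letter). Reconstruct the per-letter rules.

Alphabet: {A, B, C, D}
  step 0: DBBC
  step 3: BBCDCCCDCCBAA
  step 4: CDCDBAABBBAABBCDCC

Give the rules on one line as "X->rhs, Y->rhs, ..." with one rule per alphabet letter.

A->C, B->CD, C->B, D->AA

  step 3 ⇒ step 4: BBCDCCCDCCBAA ⇒ CD·CD·B·AA·B·B·B·AA·B·B·CD·C·C
    A ↦ C
    B ↦ CD
    C ↦ B
    D ↦ AA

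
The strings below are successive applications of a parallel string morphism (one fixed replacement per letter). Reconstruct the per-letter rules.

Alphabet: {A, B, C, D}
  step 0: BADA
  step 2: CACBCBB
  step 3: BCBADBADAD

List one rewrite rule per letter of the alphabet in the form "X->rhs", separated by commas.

A->C, B->AD, C->B, D->AC

  step 2 ⇒ step 3: CACBCBB ⇒ B·C·B·AD·B·AD·AD
    A ↦ C
    B ↦ AD
    C ↦ B
    D ↦ AC  (constrained at step 0)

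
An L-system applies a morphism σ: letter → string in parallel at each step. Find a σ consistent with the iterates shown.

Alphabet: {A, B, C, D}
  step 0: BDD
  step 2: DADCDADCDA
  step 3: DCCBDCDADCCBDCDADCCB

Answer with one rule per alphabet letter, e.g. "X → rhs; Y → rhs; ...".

A->CB, B->C, C->DA, D->DC

  step 2 ⇒ step 3: DADCDADCDA ⇒ DC·CB·DC·DA·DC·CB·DC·DA·DC·CB
    A ↦ CB
    C ↦ DA
    D ↦ DC
    B ↦ C  (constrained at step 0)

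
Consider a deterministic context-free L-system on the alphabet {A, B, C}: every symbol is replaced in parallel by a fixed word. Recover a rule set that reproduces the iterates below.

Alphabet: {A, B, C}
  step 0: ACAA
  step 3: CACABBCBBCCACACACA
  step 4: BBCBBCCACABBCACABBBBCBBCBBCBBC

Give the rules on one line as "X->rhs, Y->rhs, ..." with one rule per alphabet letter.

A->C, B->CA, C->BB

  step 3 ⇒ step 4: CACABBCBBCCACACACA ⇒ BB·C·BB·C·CA·CA·BB·CA·CA·BB·BB·C·BB·C·BB·C·BB·C
    A ↦ C
    B ↦ CA
    C ↦ BB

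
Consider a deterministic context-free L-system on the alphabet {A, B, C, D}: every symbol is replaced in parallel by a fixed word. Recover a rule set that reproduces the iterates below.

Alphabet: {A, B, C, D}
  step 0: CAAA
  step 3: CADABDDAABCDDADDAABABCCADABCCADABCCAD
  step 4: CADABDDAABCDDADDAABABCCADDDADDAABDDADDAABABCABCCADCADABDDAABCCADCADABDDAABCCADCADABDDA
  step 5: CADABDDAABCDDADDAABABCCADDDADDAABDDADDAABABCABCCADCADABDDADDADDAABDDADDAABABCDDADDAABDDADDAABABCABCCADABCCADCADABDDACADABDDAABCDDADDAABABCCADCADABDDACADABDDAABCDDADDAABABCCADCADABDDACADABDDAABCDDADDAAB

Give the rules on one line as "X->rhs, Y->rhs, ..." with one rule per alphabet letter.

A->AB, B->C, C->CAD, D->DDA

  step 4 ⇒ step 5: CADABDDAABCDDADDAABABCCADDDADDAABDDADDAABABCABCCADCADABDDAABCCADCADABDDAABCCADCADABDDA ⇒ CAD·AB·DDA·AB·C·DDA·DDA·AB·AB·C·CAD·DDA·DDA·AB·DDA·DDA·AB·AB·C·AB·C·CAD·CAD·AB·DDA·DDA·DDA·AB·DDA·DDA·AB·AB·C·DDA·DDA·AB·DDA·DDA·AB·AB·C·AB·C·CAD·AB·C·CAD·CAD·AB·DDA·CAD·AB·DDA·AB·C·DDA·DDA·AB·AB·C·CAD·CAD·AB·DDA·CAD·AB·DDA·AB·C·DDA·DDA·AB·AB·C·CAD·CAD·AB·DDA·CAD·AB·DDA·AB·C·DDA·DDA·AB
    A ↦ AB
    B ↦ C
    C ↦ CAD
    D ↦ DDA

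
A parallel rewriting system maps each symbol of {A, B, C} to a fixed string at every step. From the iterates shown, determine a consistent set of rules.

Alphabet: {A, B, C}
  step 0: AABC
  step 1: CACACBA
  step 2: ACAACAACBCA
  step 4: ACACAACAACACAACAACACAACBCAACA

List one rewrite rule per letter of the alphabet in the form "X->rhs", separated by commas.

  step 1 ⇒ step 2: CACACBA ⇒ A·CA·A·CA·A·CB·CA
    A ↦ CA
    B ↦ CB
    C ↦ A

A->CA, B->CB, C->A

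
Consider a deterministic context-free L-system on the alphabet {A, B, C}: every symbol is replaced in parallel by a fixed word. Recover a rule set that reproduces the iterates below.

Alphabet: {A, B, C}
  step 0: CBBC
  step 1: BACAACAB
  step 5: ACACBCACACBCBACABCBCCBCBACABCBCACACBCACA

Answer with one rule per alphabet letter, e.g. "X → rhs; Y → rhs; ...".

  step 0 ⇒ step 1: CBBC ⇒ B·ACA·ACA·B
    B ↦ ACA
    C ↦ B
    A ↦ C  (constrained at step 1)

A->C, B->ACA, C->B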